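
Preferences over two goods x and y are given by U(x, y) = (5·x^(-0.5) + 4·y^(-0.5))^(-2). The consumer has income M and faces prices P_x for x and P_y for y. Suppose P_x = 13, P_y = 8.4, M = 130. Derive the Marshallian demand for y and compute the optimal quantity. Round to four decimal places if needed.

With the ratio pinned down, the budget gives x* = M/(P_x + P_y·(y/x)) and y* = (y/x)·x*.
Numerically y/x = 1.153018, so x* = 130/(13 + 8.4·1.153018) = 5.7306 and y* = 1.153018·5.7306 = 6.6075.

y* = 6.6075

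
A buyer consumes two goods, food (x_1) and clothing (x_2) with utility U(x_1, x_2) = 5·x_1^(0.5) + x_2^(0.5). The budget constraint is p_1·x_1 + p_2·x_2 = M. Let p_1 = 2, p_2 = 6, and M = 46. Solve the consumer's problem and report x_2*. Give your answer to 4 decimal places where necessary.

From the CES first-order condition, 5·(x_2/x_1)^(0.5) = p_1/p_2.
Hence x_2/x_1 = ((1/5)·p_1/p_2)^(1/(0.5)), i.e. raised to the 2 power.
Substitute x_2 = (x_2/x_1)·x_1 into the budget: x_1* = M/(p_1 + p_2·(x_2/x_1)).
Numerically x_2/x_1 = 0.004444, so x_1* = 46/(2 + 6·0.004444) = 22.6974 and x_2* = 0.004444·22.6974 = 0.1009.

x_2* = 0.1009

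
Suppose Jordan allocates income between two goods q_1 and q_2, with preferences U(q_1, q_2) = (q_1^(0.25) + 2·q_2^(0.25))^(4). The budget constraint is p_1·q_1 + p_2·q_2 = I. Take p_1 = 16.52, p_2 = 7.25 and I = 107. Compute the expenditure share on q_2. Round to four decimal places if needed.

share on q_2 = 0.7683

MU_q_1 ∝ q_1^(-0.75), MU_q_2 ∝ 2·q_2^(-0.75), so MRS = (1/2)·(q_2/q_1)^(0.75) = p_1/p_2.
Hence q_2/q_1 = (2·p_1/p_2)^(1/(0.75)), i.e. raised to the 4/3 power.
With the ratio pinned down, the budget gives q_1* = I/(p_1 + p_2·(q_2/q_1)) and q_2* = (q_2/q_1)·q_1*.
Numerically q_2/q_1 = 7.555607, so q_1* = 107/(16.52 + 7.25·7.555607) = 1.5007 and q_2* = 7.555607·1.5007 = 11.339.
Expenditure on q_2: 7.25·11.339 = 82.2078; share = 0.7683.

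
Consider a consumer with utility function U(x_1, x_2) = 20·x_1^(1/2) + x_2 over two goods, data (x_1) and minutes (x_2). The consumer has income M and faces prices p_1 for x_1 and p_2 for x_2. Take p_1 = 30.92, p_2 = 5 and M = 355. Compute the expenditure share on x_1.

share on x_1 = 0.2278

Set MRS = p_1/p_2: 10·x_1^(−1/2) = p_1/p_2.
Solve: √x_1 = 10·p_2/p_1, so x_1*(p_1,p_2) = (10·p_2/p_1)², and x_2* = (M − p_1·x_1*)/p_2.
Plugging in: x_1* = (10·5/30.92)² = 2.6149, x_2* = 54.8292.
Expenditure on x_1: 30.92·2.6149 = 80.8538; share = 0.2278.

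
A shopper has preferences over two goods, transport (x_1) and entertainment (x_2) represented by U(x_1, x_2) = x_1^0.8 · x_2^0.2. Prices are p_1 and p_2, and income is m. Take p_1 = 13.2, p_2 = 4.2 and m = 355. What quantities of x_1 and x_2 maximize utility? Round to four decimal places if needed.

MU_x_1/MU_x_2 = (0.8·x_2)/(0.2·x_1); tangency sets this equal to p_1/p_2.
So 0.8·p_2·x_2 = 0.2·p_1·x_1; combined with the budget, a share 0.8 of income goes to x_1.
Demand: x_1*(p_1,p_2,m) = 0.8·m/p_1 and x_2* = 0.2·m/p_2.
At p_1=13.2, p_2=4.2, m=355: x_1* = 0.8·355/13.2 = 21.5152, x_2* = 16.9048.

x_1* = 21.5152, x_2* = 16.9048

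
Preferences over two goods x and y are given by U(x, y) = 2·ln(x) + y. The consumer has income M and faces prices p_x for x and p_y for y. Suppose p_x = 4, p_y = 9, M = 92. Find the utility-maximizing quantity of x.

So x*(p_x,p_y) = 2·p_y/p_x, independent of income; and y* = (M − 2·p_y)/p_y.
At the given prices: x* = 2·9/4 = 4.5.

x* = 4.5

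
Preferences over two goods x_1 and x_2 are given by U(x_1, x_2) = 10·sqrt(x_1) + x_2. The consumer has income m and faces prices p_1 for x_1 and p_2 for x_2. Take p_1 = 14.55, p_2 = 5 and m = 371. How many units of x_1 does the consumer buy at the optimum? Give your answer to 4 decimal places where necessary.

x_1* = 2.9523

Plugging in: x_1* = (5·5/14.55)² = 2.9523.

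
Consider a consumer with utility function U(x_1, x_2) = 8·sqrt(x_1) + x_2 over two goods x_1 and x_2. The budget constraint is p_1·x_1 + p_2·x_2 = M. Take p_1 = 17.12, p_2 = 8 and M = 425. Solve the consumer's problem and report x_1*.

Set MRS = p_1/p_2: 4·x_1^(−1/2) = p_1/p_2.
Solve: √x_1 = 4·p_2/p_1, so x_1*(p_1,p_2) = (4·p_2/p_1)², and x_2* = (M − p_1·x_1*)/p_2.
Plugging in: x_1* = (4·8/17.12)² = 3.4938.

x_1* = 3.4938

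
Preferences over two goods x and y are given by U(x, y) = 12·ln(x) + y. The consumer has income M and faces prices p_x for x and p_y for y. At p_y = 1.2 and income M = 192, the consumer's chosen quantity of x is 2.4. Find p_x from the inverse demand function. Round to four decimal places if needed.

p_x = 6

MU_x = 12/x, MU_y = 1. Tangency: 12/x = p_x/p_y.
So x*(p_x,p_y) = 12·p_y/p_x, independent of income; and y* = (M − 12·p_y)/p_y.
Set x* = 2.4 in the demand function and solve for p_x: p_x = 6.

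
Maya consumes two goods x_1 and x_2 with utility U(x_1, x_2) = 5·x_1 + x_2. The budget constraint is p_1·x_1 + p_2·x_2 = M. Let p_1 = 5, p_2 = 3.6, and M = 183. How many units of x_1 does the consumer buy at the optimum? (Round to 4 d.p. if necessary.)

Numerically: x_1* = 36.6, x_2* = 0.

x_1* = 36.6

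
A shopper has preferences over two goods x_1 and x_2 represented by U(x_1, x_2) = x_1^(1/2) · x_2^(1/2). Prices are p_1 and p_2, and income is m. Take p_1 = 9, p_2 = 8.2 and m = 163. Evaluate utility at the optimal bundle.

The MRS is x_2/x_1. Set MRS = p_1/p_2.
So 0.5·p_2·x_2 = 0.5·p_1·x_1; combined with the budget, a share 0.5 of income goes to x_1.
Demand: x_1*(p_1,p_2,m) = 0.5·m/p_1 and x_2* = 0.5·m/p_2.
At p_1=9, p_2=8.2, m=163: x_1* = 0.5·163/9 = 9.0556, x_2* = 9.939.
Utility at the optimum: U(9.0556, 9.939) = 9.487.

V = 9.487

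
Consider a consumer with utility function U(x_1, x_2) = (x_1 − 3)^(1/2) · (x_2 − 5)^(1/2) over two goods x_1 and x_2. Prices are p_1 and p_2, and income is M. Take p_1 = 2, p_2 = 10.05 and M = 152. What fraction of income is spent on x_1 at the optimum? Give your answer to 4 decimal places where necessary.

MRS = (x_2−5)/(x_1−3). Tangency with p_1/p_2 gives x_2−5 = (p_1/p_2)·(x_1−3).
After buying the subsistence bundle (3, 5), a share 0.5 of the remaining income goes to x_1: x_1* = 3 + 0.5·(M − 3p_1 − 5p_2)/p_1.
Discretionary income = 152 − 3·2 − 5·10.05 = 95.75; x_1* = 3 + 0.5·95.75/2 = 26.9375; x_2* = 5 + 0.5·95.75/10.05 = 9.7637.
Expenditure on x_1: 2·26.9375 = 53.875; share = 0.3544.

share on x_1 = 0.3544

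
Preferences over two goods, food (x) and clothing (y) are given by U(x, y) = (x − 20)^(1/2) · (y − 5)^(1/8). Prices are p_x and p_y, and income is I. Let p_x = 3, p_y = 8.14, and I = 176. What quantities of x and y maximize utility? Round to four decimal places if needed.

Substituting into the budget: x* = 20 + 0.8·(I − 20·p_x − 5·p_y)/p_x, and y* = 5 + 0.2·(…)/p_y.
Discretionary income = 176 − 20·3 − 5·8.14 = 75.3; x* = 20 + 0.8·75.3/3 = 40.08; y* = 5 + 0.2·75.3/8.14 = 6.8501.

x* = 40.08, y* = 6.8501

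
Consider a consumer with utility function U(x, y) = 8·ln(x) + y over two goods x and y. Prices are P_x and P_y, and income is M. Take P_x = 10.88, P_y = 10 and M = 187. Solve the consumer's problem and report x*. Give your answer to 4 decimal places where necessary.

MU_x = 8/x, MU_y = 1. Tangency: 8/x = P_x/P_y.
So x*(P_x,P_y) = 8·P_y/P_x, independent of income; and y* = (M − 8·P_y)/P_y.
At the given prices: x* = 8·10/10.88 = 7.3529.

x* = 7.3529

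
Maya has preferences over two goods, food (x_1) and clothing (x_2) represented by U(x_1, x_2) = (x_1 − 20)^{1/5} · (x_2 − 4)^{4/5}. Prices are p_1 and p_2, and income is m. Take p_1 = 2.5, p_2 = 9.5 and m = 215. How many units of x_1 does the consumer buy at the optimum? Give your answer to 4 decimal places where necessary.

x_1* = 30.16

MRS = (1/4)·(x_2−4)/(x_1−20). Tangency with p_1/p_2 gives x_2−4 = 4·(p_1/p_2)·(x_1−20).
Substituting into the budget: x_1* = 20 + 0.2·(m − 20·p_1 − 4·p_2)/p_1, and x_2* = 4 + 0.8·(…)/p_2.
Discretionary income = 215 − 20·2.5 − 4·9.5 = 127; x_1* = 20 + 0.2·127/2.5 = 30.16.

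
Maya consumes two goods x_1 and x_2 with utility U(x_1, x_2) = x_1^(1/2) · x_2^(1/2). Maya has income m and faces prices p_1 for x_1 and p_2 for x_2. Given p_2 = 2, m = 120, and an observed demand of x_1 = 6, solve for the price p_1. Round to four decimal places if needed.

MU_x_1/MU_x_2 = (0.5·x_2)/(0.5·x_1); tangency sets this equal to p_1/p_2.
So 0.5·p_2·x_2 = 0.5·p_1·x_1; combined with the budget, a share 0.5 of income goes to x_1.
Demand: x_1*(p_1,p_2,m) = 0.5·m/p_1 and x_2* = 0.5·m/p_2.
Set x_1* = 6 in the demand function and solve for p_1: p_1 = 10.

p_1 = 10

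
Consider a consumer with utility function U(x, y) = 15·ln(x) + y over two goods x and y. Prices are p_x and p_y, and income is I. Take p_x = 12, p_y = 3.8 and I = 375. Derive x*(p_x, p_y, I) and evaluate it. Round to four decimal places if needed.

x* = 4.75

Set MRS = p_x/p_y: (15/x)/1 = p_x/p_y.
So x*(p_x,p_y) = 15·p_y/p_x, independent of income; and y* = (I − 15·p_y)/p_y.
At the given prices: x* = 15·3.8/12 = 4.75.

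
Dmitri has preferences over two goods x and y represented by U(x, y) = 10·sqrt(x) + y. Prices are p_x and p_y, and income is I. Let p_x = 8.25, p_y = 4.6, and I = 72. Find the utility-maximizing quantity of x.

Plugging in: x* = (5·4.6/8.25)² = 7.7723.

x* = 7.7723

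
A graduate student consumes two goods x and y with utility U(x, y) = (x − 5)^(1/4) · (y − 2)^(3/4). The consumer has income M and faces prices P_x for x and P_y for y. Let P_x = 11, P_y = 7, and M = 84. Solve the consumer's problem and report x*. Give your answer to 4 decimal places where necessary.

Let x' = x−5, y' = y−2. MRS = (1/3)·y'/x' = P_x/P_y.
Substituting into the budget: x* = 5 + 0.25·(M − 5·P_x − 2·P_y)/P_x, and y* = 2 + 0.75·(…)/P_y.
Discretionary income = 84 − 5·11 − 2·7 = 15; x* = 5 + 0.25·15/11 = 5.3409.

x* = 5.3409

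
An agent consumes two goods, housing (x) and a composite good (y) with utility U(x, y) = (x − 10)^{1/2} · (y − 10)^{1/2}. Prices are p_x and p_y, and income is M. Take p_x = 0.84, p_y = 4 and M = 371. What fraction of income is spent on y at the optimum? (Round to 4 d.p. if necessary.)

share on y = 0.5426

Substituting into the budget: x* = 10 + 0.5·(M − 10·p_x − 10·p_y)/p_x, and y* = 10 + 0.5·(…)/p_y.
Discretionary income = 371 − 10·0.84 − 10·4 = 322.6; x* = 10 + 0.5·322.6/0.84 = 202.0238; y* = 10 + 0.5·322.6/4 = 50.325.
Expenditure on y: 4·50.325 = 201.3; share = 0.5426.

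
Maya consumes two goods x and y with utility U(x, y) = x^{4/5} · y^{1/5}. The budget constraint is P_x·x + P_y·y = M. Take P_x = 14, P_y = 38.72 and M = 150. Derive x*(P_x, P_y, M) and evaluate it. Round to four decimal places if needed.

At P_x=14, P_y=38.72, M=150: x* = 0.8·150/14 = 8.5714.

x* = 8.5714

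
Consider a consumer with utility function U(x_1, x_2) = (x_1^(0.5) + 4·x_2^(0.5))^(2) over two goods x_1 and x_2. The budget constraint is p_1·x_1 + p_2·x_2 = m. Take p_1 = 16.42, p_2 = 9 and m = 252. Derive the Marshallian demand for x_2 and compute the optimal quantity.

x_2* = 27.0726

With the ratio pinned down, the budget gives x_1* = m/(p_1 + p_2·(x_2/x_1)) and x_2* = (x_2/x_1)·x_1*.
Numerically x_2/x_1 = 53.25756, so x_1* = 252/(16.42 + 9·53.25756) = 0.5083 and x_2* = 53.25756·0.5083 = 27.0726.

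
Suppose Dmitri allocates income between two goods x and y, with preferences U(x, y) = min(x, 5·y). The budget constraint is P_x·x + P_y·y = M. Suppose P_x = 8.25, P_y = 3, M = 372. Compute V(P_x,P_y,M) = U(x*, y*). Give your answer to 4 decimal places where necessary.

V = 42.0339

Leontief preferences: the optimum is at the kink where x/5 = y/1, i.e. y = (1/5)·x.
Budget: P_x·x + P_y·(1/5)·x = M, so (5·P_x + P_y)·x = 5·M.
Demand: x*(P_x,P_y,M) = 5·M/(5·P_x + P_y), y* = M/(5·P_x + P_y).
Here 5·8.25 + 3 = 44.25, giving x* = 42.0339 and y* = 8.4068.
Utility at the optimum: U(42.0339, 8.4068) = 42.0339.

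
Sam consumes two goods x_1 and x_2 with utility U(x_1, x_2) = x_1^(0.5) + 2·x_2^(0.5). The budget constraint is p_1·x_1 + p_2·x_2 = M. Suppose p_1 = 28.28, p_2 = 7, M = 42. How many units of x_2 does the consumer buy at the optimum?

From the CES first-order condition, (1/2)·(x_2/x_1)^(0.5) = p_1/p_2.
Solve for the ratio: x_2/x_1 = [2·p_1/p_2]^(2).
With the ratio pinned down, the budget gives x_1* = M/(p_1 + p_2·(x_2/x_1)) and x_2* = (x_2/x_1)·x_1*.
Numerically x_2/x_1 = 65.2864, so x_1* = 42/(28.28 + 7·65.2864) = 0.0865 and x_2* = 65.2864·0.0865 = 5.6503.

x_2* = 5.6503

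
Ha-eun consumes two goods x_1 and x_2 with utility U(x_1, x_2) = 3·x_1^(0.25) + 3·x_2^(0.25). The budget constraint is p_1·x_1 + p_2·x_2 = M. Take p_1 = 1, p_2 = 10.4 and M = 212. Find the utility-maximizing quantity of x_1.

x_1* = 145.3917

From the CES first-order condition, (x_2/x_1)^(0.75) = p_1/p_2.
Hence x_2/x_1 = (p_1/p_2)^(1/(0.75)), i.e. raised to the 4/3 power.
Substitute x_2 = (x_2/x_1)·x_1 into the budget: x_1* = M/(p_1 + p_2·(x_2/x_1)).
Numerically x_2/x_1 = 0.044051, so x_1* = 212/(1 + 10.4·0.044051) = 145.3917.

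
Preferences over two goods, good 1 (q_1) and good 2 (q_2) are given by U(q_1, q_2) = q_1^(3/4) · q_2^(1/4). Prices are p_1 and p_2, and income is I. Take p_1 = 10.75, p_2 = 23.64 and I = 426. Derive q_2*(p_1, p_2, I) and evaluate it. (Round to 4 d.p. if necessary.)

q_2* = 4.5051

MU_q_1/MU_q_2 = (0.75·q_2)/(0.25·q_1); tangency sets this equal to p_1/p_2.
Rearranging, p_2·q_2 = (1/3)·p_1·q_1. Substituting into the budget gives p_1·q_1·(1 + (1/3)) = I.
Demand: q_1*(p_1,p_2,I) = 0.75·I/p_1 and q_2* = 0.25·I/p_2.
At p_1=10.75, p_2=23.64, I=426: q_2* = 0.25·426/23.64 = 4.5051.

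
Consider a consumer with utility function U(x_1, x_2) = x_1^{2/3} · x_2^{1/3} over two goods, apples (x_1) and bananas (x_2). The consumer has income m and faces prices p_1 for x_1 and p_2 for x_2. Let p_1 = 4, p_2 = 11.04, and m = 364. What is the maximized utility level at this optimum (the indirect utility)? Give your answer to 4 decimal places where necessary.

MU_x_1/MU_x_2 = (2/3·x_2)/(1/3·x_1); tangency sets this equal to p_1/p_2.
So 2/3·p_2·x_2 = 1/3·p_1·x_1; combined with the budget, a share 2/3 of income goes to x_1.
Demand: x_1*(p_1,p_2,m) = 2/3·m/p_1 and x_2* = 1/3·m/p_2.
At p_1=4, p_2=11.04, m=364: x_1* = 2/3·364/4 = 60.6667, x_2* = 10.9903.
Utility at the optimum: U(60.6667, 10.9903) = 34.3271.

V = 34.3271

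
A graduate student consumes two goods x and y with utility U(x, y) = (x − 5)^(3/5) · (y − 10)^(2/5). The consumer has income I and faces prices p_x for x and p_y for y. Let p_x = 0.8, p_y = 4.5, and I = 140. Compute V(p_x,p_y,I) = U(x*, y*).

Discretionary income = 140 − 5·0.8 − 10·4.5 = 91; x* = 5 + 0.6·91/0.8 = 73.25; y* = 10 + 0.4·91/4.5 = 18.0889.
Utility at the optimum: U(73.25, 18.0889) = 29.0815.

V = 29.0815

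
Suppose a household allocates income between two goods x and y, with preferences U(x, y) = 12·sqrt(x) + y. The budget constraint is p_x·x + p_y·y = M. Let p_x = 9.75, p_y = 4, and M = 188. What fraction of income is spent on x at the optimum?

share on x = 0.3142

MU_x = 6/√x, MU_y = 1. Tangency: 6/√x = p_x/p_y.
Thus x* = (6·p_y/p_x)² — independent of M — with the rest of income spent on y.
Plugging in: x* = (6·4/9.75)² = 6.0592, y* = 32.2308.
Expenditure on x: 9.75·6.0592 = 59.0769; share = 0.3142.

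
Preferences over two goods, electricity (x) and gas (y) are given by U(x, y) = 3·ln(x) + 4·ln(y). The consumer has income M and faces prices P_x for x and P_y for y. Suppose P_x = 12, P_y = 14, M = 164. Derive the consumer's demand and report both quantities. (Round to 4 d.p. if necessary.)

Tangency: MRS = (3/4)·y/x = P_x/P_y.
So 3·P_y·y = 4·P_x·x; combined with the budget, a share 3/7 of income goes to x.
Demand: x*(P_x,P_y,M) = 3/7·M/P_x and y* = 4/7·M/P_y.
At P_x=12, P_y=14, M=164: x* = 3/7·164/12 = 5.8571, y* = 6.6939.

x* = 5.8571, y* = 6.6939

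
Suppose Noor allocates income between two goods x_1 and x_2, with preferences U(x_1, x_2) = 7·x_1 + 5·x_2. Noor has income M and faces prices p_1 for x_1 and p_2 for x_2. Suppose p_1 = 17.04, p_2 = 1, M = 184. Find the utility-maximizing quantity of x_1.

Linear utility — the consumer picks whichever good has higher MU/price: 7/17.04 = 0.4108 vs 5/1 = 5.
x_2 gives more utility per dollar, so spend all income on x_2: x_2* = M/p_2, x_1* = 0.
Numerically: x_1* = 0, x_2* = 184.

x_1* = 0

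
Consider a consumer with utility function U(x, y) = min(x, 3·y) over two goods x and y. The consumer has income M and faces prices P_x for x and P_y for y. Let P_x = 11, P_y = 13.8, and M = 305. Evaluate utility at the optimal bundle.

Leontief preferences: the optimum is at the kink where x/3 = y/1, i.e. y = (1/3)·x.
Budget: P_x·x + P_y·(1/3)·x = M, so (3·P_x + P_y)·x = 3·M.
Demand: x*(P_x,P_y,M) = 3·M/(3·P_x + P_y), y* = M/(3·P_x + P_y).
Here 3·11 + 13.8 = 46.8, giving x* = 19.5513 and y* = 6.5171.
Utility at the optimum: U(19.5513, 6.5171) = 19.5513.

V = 19.5513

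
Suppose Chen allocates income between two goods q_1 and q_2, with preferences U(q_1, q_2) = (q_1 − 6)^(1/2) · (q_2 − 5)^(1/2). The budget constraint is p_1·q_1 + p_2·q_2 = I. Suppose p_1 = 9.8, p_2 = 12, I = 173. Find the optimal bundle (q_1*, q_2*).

q_1* = 8.7653, q_2* = 7.2583

MRS = (q_2−5)/(q_1−6). Tangency with p_1/p_2 gives q_2−5 = (p_1/p_2)·(q_1−6).
After buying the subsistence bundle (6, 5), a share 0.5 of the remaining income goes to q_1: q_1* = 6 + 0.5·(I − 6p_1 − 5p_2)/p_1.
Discretionary income = 173 − 6·9.8 − 5·12 = 54.2; q_1* = 6 + 0.5·54.2/9.8 = 8.7653; q_2* = 5 + 0.5·54.2/12 = 7.2583.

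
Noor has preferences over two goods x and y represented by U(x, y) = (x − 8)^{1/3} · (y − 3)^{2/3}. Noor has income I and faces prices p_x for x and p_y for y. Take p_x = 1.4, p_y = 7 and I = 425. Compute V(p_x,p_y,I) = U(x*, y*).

This is Cobb-Douglas in (x−8, y−3): tangency gives 1/3·p_y·(y−3) = 2/3·p_x·(x−8).
Substituting into the budget: x* = 8 + 1/3·(I − 8·p_x − 3·p_y)/p_x, and y* = 3 + 2/3·(…)/p_y.
Discretionary income = 425 − 8·1.4 − 3·7 = 392.8; x* = 8 + 1/3·392.8/1.4 = 101.5238; y* = 3 + 2/3·392.8/7 = 40.4095.
Utility at the optimum: U(101.5238, 40.4095) = 50.7725.

V = 50.7725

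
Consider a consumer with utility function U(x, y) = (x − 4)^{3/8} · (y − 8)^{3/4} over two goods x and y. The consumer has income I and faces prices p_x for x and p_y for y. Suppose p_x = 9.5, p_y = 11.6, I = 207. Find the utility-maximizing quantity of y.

MRS = (1/2)·(y−8)/(x−4). Tangency with p_x/p_y gives y−8 = 2·(p_x/p_y)·(x−4).
Substituting into the budget: x* = 4 + 1/3·(I − 4·p_x − 8·p_y)/p_x, and y* = 8 + 2/3·(…)/p_y.
Discretionary income = 207 − 4·9.5 − 8·11.6 = 76.2; y* = 8 + 2/3·76.2/11.6 = 12.3793.

y* = 12.3793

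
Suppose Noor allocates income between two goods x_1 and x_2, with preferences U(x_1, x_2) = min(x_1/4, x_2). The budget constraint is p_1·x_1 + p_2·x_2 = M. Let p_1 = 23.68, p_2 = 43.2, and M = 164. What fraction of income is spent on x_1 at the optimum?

share on x_1 = 0.6868

With perfect complements, no substitution: consume in ratio x_1:x_2 = 4:1.
Budget: p_1·x_1 + p_2·(1/4)·x_1 = M, so (4·p_1 + p_2)·x_1 = 4·M.
Demand: x_1*(p_1,p_2,M) = 4·M/(4·p_1 + p_2), x_2* = M/(4·p_1 + p_2).
Here 4·23.68 + 43.2 = 137.92, giving x_1* = 4.7564 and x_2* = 1.1891.
Expenditure on x_1: 23.68·4.7564 = 112.6311; share = 0.6868.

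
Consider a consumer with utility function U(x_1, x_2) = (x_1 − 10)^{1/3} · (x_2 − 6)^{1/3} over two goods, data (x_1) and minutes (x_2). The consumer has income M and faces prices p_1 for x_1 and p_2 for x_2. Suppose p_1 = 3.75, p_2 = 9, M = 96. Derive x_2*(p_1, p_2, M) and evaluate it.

x_2* = 6.25

MRS = (x_2−6)/(x_1−10). Tangency with p_1/p_2 gives x_2−6 = (p_1/p_2)·(x_1−10).
After buying the subsistence bundle (10, 6), a share 0.5 of the remaining income goes to x_1: x_1* = 10 + 0.5·(M − 10p_1 − 6p_2)/p_1.
Discretionary income = 96 − 10·3.75 − 6·9 = 4.5; x_2* = 6 + 0.5·4.5/9 = 6.25.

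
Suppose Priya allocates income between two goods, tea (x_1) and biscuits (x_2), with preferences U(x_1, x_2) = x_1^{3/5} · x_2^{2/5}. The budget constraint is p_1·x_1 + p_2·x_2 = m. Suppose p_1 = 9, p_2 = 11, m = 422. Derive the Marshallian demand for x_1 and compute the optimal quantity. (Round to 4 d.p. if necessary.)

x_1* = 28.1333

At p_1=9, p_2=11, m=422: x_1* = 0.6·422/9 = 28.1333.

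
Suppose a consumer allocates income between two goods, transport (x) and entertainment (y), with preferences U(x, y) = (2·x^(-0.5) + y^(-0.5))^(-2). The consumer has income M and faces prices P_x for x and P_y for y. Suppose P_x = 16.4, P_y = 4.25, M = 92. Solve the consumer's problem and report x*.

MU_x ∝ 2·x^(-1.5), MU_y ∝ y^(-1.5), so MRS = 2·(y/x)^(1.5) = P_x/P_y.
Hence y/x = ((1/2)·P_x/P_y)^(1/(1.5)), i.e. raised to the 2/3 power.
With the ratio pinned down, the budget gives x* = M/(P_x + P_y·(y/x)) and y* = (y/x)·x*.
Numerically y/x = 1.549827, so x* = 92/(16.4 + 4.25·1.549827) = 4.0023.

x* = 4.0023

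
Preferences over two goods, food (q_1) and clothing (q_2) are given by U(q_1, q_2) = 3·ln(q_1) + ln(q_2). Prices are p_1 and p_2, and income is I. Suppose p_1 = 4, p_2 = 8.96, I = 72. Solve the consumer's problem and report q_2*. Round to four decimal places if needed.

q_2* = 2.0089

At p_1=4, p_2=8.96, I=72: q_2* = 0.25·72/8.96 = 2.0089.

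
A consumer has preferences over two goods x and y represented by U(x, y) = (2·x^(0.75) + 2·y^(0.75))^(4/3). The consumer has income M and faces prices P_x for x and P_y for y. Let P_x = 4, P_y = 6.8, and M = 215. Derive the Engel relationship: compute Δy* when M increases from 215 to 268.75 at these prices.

MU_x ∝ 2·x^(-0.25), MU_y ∝ 2·y^(-0.25), so MRS = (y/x)^(0.25) = P_x/P_y.
Solve for the ratio: y/x = [P_x/P_y]^(4).
Substitute y = (y/x)·x into the budget: x* = M/(P_x + P_y·(y/x)).
Numerically y/x = 0.11973, so x* = 215/(4 + 6.8·0.11973) = 44.6599 and y* = 0.11973·44.6599 = 5.3471.
At M' = 268.75: y* = 6.6839. Change: 6.6839 − 5.3471 = 1.3368.

Δy* = 1.3368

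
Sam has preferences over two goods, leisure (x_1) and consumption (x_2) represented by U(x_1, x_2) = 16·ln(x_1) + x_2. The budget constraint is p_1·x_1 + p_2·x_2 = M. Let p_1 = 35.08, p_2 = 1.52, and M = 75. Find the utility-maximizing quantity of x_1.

Set MRS = p_1/p_2: (16/x_1)/1 = p_1/p_2.
So x_1*(p_1,p_2) = 16·p_2/p_1, independent of income; and x_2* = (M − 16·p_2)/p_2.
At the given prices: x_1* = 16·1.52/35.08 = 0.6933.

x_1* = 0.6933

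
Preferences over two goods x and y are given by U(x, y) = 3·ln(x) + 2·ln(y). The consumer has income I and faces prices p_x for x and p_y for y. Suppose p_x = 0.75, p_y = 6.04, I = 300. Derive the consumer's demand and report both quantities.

MU_x/MU_y = (3·y)/(2·x); tangency sets this equal to p_x/p_y.
Rearranging, p_y·y = (2/3)·p_x·x. Substituting into the budget gives p_x·x·(1 + (2/3)) = I.
Demand: x*(p_x,p_y,I) = 0.6·I/p_x and y* = 0.4·I/p_y.
At p_x=0.75, p_y=6.04, I=300: x* = 0.6·300/0.75 = 240, y* = 19.8675.

x* = 240, y* = 19.8675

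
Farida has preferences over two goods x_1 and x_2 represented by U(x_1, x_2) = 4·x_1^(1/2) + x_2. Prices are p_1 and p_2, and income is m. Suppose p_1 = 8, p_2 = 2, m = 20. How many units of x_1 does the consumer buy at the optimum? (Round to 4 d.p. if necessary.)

x_1* = 0.25

Set MRS = p_1/p_2: 2·x_1^(−1/2) = p_1/p_2.
Solve: √x_1 = 2·p_2/p_1, so x_1*(p_1,p_2) = (2·p_2/p_1)², and x_2* = (m − p_1·x_1*)/p_2.
Plugging in: x_1* = (2·2/8)² = 0.25.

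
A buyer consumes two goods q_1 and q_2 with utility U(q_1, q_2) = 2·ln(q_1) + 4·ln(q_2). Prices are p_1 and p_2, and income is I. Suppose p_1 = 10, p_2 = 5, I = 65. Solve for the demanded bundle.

MU_q_1/MU_q_2 = (2·q_2)/(4·q_1); tangency sets this equal to p_1/p_2.
So 2·p_2·q_2 = 4·p_1·q_1; combined with the budget, a share 1/3 of income goes to q_1.
Demand: q_1*(p_1,p_2,I) = 1/3·I/p_1 and q_2* = 2/3·I/p_2.
At p_1=10, p_2=5, I=65: q_1* = 1/3·65/10 = 2.1667, q_2* = 8.6667.

q_1* = 2.1667, q_2* = 8.6667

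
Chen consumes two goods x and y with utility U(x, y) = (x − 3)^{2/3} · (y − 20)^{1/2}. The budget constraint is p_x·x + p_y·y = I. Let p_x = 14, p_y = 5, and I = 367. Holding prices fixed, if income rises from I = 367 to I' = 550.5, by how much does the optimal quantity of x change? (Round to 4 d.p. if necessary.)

Δx* = 7.4898

Discretionary income = 367 − 3·14 − 20·5 = 225; x* = 3 + 4/7·225/14 = 12.1837.
At I' = 550.5: x* = 19.6735. Change: 19.6735 − 12.1837 = 7.4898.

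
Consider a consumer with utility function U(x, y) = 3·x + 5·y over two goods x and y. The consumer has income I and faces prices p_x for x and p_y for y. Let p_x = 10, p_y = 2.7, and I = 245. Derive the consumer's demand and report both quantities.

x* = 0, y* = 90.7407

Perfect substitutes: compare marginal utility per dollar. 3/p_x vs 5/p_y → 0.3 vs 1.8519.
y gives more utility per dollar, so spend all income on y: y* = I/p_y, x* = 0.
Numerically: x* = 0, y* = 90.7407.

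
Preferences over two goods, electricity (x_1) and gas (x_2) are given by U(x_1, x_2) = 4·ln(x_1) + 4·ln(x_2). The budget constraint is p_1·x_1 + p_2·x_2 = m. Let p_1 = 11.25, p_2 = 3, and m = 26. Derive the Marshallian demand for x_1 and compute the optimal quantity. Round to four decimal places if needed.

The MRS is x_2/x_1. Set MRS = p_1/p_2.
So 4·p_2·x_2 = 4·p_1·x_1; combined with the budget, a share 0.5 of income goes to x_1.
Demand: x_1*(p_1,p_2,m) = 0.5·m/p_1 and x_2* = 0.5·m/p_2.
At p_1=11.25, p_2=3, m=26: x_1* = 0.5·26/11.25 = 1.1556.

x_1* = 1.1556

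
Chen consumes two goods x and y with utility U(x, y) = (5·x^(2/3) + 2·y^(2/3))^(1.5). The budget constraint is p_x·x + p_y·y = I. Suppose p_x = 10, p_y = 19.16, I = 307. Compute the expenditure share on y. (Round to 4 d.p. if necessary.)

share on y = 0.0171

MU_x ∝ 5·x^(-1/3), MU_y ∝ 2·y^(-1/3), so MRS = (5/2)·(y/x)^(1/3) = p_x/p_y.
Hence y/x = ((2/5)·p_x/p_y)^(1/(1/3)), i.e. raised to the 3 power.
With the ratio pinned down, the budget gives x* = I/(p_x + p_y·(y/x)) and y* = (y/x)·x*.
Numerically y/x = 0.009099, so x* = 307/(10 + 19.16·0.009099) = 30.174 and y* = 0.009099·30.174 = 0.2746.
Expenditure on y: 19.16·0.2746 = 5.2604; share = 0.0171.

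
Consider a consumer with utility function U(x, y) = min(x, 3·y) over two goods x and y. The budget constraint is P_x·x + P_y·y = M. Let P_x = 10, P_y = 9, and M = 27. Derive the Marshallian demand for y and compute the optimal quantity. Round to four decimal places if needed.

Demand: x*(P_x,P_y,M) = 3·M/(3·P_x + P_y), y* = M/(3·P_x + P_y).
Here 3·10 + 9 = 39, giving y* = 0.6923.

y* = 0.6923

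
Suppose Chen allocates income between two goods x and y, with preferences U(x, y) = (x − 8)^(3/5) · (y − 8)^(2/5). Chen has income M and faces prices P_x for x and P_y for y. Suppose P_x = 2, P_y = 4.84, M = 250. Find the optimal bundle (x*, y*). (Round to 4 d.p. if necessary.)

MRS = (3/2)·(y−8)/(x−8). Tangency with P_x/P_y gives y−8 = (2/3)·(P_x/P_y)·(x−8).
After buying the subsistence bundle (8, 8), a share 0.6 of the remaining income goes to x: x* = 8 + 0.6·(M − 8P_x − 8P_y)/P_x.
Discretionary income = 250 − 8·2 − 8·4.84 = 195.28; x* = 8 + 0.6·195.28/2 = 66.584; y* = 8 + 0.4·195.28/4.84 = 24.1388.

x* = 66.584, y* = 24.1388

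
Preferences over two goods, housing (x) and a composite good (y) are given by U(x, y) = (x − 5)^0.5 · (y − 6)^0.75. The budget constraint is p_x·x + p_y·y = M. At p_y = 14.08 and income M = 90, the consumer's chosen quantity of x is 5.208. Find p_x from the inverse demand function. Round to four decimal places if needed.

Let x' = x−5, y' = y−6. MRS = (2/3)·y'/x' = p_x/p_y.
Substituting into the budget: x* = 5 + 0.4·(M − 5·p_x − 6·p_y)/p_x, and y* = 6 + 0.6·(…)/p_y.
Set x* = 5.208 in the demand function and solve for p_x: p_x = 1.

p_x = 1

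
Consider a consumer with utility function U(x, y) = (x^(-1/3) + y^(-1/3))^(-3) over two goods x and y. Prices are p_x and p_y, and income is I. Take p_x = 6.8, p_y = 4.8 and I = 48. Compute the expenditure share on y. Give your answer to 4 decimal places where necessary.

MU_x ∝ x^(-4/3), MU_y ∝ y^(-4/3), so MRS = (y/x)^(4/3) = p_x/p_y.
Solve for the ratio: y/x = [p_x/p_y]^(0.75).
With the ratio pinned down, the budget gives x* = I/(p_x + p_y·(y/x)) and y* = (y/x)·x*.
Numerically y/x = 1.298526, so x* = 48/(6.8 + 4.8·1.298526) = 3.683 and y* = 1.298526·3.683 = 4.7824.
Expenditure on y: 4.8·4.7824 = 22.9557; share = 0.4782.

share on y = 0.4782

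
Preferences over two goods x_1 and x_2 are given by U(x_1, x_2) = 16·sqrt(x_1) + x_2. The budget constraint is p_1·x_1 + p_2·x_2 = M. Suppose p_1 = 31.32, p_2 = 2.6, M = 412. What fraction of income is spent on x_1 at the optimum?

MU_x_1 = 8/√x_1, MU_x_2 = 1. Tangency: 8/√x_1 = p_1/p_2.
Solve: √x_1 = 8·p_2/p_1, so x_1*(p_1,p_2) = (8·p_2/p_1)², and x_2* = (M − p_1·x_1*)/p_2.
Plugging in: x_1* = (8·2.6/31.32)² = 0.441, x_2* = 153.1486.
Expenditure on x_1: 31.32·0.441 = 13.8135; share = 0.0335.

share on x_1 = 0.0335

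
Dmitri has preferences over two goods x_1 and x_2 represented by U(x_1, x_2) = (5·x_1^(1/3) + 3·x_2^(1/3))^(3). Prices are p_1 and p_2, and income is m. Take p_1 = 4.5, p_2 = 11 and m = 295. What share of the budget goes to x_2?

share on x_2 = 0.2291

From the CES first-order condition, (5/3)·(x_2/x_1)^(2/3) = p_1/p_2.
Solve for the ratio: x_2/x_1 = [(3/5)·p_1/p_2]^(1.5).
With the ratio pinned down, the budget gives x_1* = m/(p_1 + p_2·(x_2/x_1)) and x_2* = (x_2/x_1)·x_1*.
Numerically x_2/x_1 = 0.121606, so x_1* = 295/(4.5 + 11·0.121606) = 50.5339 and x_2* = 0.121606·50.5339 = 6.1452.
Expenditure on x_2: 11·6.1452 = 67.5977; share = 0.2291.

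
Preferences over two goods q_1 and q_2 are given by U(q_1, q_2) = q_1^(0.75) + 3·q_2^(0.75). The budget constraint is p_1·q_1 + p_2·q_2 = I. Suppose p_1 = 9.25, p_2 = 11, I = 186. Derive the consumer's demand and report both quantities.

With the ratio pinned down, the budget gives q_1* = I/(p_1 + p_2·(q_2/q_1)) and q_2* = (q_2/q_1)·q_1*.
Numerically q_2/q_1 = 40.502442, so q_1* = 186/(9.25 + 11·40.502442) = 0.409 and q_2* = 40.502442·0.409 = 16.5652.

q_1* = 0.409, q_2* = 16.5652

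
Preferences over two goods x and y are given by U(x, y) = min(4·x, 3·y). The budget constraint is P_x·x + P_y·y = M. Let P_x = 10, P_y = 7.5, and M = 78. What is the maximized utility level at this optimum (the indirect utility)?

Leontief preferences: the optimum is at the kink where x/3 = y/4, i.e. y = (4/3)·x.
Budget: P_x·x + P_y·(4/3)·x = M, so (3·P_x + 4·P_y)·x = 3·M.
Demand: x*(P_x,P_y,M) = 3·M/(3·P_x + 4·P_y), y* = 4·M/(3·P_x + 4·P_y).
Here 3·10 + 4·7.5 = 60, giving x* = 3.9 and y* = 5.2.
Utility at the optimum: U(3.9, 5.2) = 15.6.

V = 15.6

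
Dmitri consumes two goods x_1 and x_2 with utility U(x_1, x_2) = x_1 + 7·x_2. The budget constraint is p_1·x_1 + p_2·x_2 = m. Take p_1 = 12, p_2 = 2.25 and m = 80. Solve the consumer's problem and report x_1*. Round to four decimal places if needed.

x_1* = 0

Numerically: x_1* = 0, x_2* = 35.5556.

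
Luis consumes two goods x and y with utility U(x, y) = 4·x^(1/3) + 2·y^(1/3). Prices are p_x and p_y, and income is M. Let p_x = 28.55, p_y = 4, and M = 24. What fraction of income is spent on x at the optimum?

MU_x ∝ 4·x^(-2/3), MU_y ∝ 2·y^(-2/3), so MRS = 2·(y/x)^(2/3) = p_x/p_y.
Solve for the ratio: y/x = [(1/2)·p_x/p_y]^(1.5).
Substitute y = (y/x)·x into the budget: x* = M/(p_x + p_y·(y/x)).
Numerically y/x = 6.741774, so x* = 24/(28.55 + 4·6.741774) = 0.4323 and y* = 6.741774·0.4323 = 2.9145.
Expenditure on x: 28.55·0.4323 = 12.3421; share = 0.5143.

share on x = 0.5143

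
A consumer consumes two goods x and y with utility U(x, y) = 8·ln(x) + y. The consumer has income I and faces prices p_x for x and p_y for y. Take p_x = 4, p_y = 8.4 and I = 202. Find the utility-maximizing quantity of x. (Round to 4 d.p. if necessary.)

x* = 16.8

MU_x = 8/x, MU_y = 1. Tangency: 8/x = p_x/p_y.
So x*(p_x,p_y) = 8·p_y/p_x, independent of income; and y* = (I − 8·p_y)/p_y.
At the given prices: x* = 8·8.4/4 = 16.8.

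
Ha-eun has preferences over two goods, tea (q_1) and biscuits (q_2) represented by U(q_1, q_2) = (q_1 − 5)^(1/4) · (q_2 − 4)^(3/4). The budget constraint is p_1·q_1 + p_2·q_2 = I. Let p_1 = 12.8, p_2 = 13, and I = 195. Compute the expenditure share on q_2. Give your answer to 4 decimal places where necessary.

share on q_2 = 0.5705

This is Cobb-Douglas in (q_1−5, q_2−4): tangency gives 0.25·p_2·(q_2−4) = 0.75·p_1·(q_1−5).
After buying the subsistence bundle (5, 4), a share 0.25 of the remaining income goes to q_1: q_1* = 5 + 0.25·(I − 5p_1 − 4p_2)/p_1.
Discretionary income = 195 − 5·12.8 − 4·13 = 79; q_1* = 5 + 0.25·79/12.8 = 6.543; q_2* = 4 + 0.75·79/13 = 8.5577.
Expenditure on q_2: 13·8.5577 = 111.25; share = 0.5705.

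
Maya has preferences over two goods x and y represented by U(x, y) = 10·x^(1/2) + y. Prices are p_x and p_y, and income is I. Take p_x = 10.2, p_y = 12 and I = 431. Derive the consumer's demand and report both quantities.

Set MRS = p_x/p_y: 5·x^(−1/2) = p_x/p_y.
Solve: √x = 5·p_y/p_x, so x*(p_x,p_y) = (5·p_y/p_x)², and y* = (I − p_x·x*)/p_y.
Plugging in: x* = (5·12/10.2)² = 34.6021, y* = 6.5049.

x* = 34.6021, y* = 6.5049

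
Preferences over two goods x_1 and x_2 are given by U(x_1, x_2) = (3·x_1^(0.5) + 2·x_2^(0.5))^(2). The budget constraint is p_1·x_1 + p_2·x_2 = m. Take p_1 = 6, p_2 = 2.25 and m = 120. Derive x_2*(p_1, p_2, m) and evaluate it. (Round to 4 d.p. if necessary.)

Numerically x_2/x_1 = 3.160494, so x_1* = 120/(6 + 2.25·3.160494) = 9.1525 and x_2* = 3.160494·9.1525 = 28.9266.

x_2* = 28.9266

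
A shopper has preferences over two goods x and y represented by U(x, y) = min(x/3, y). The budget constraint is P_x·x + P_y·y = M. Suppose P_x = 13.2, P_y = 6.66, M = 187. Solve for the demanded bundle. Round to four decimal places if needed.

x* = 12.1271, y* = 4.0424

Leontief preferences: the optimum is at the kink where x/3 = y/1, i.e. y = (1/3)·x.
Budget: P_x·x + P_y·(1/3)·x = M, so (3·P_x + P_y)·x = 3·M.
Demand: x*(P_x,P_y,M) = 3·M/(3·P_x + P_y), y* = M/(3·P_x + P_y).
Here 3·13.2 + 6.66 = 46.26, giving x* = 12.1271 and y* = 4.0424.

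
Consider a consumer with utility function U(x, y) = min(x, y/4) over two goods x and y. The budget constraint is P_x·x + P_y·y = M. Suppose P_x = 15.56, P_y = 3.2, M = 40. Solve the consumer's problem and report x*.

Demand: x*(P_x,P_y,M) = M/(P_x + 4·P_y), y* = 4·M/(P_x + 4·P_y).
Here 15.56 + 4·3.2 = 28.36, giving x* = 1.4104.

x* = 1.4104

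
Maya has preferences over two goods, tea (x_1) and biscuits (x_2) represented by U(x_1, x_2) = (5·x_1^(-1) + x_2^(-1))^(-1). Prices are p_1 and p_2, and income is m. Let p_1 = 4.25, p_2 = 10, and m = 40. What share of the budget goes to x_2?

With the ratio pinned down, the budget gives x_1* = m/(p_1 + p_2·(x_2/x_1)) and x_2* = (x_2/x_1)·x_1*.
Numerically x_2/x_1 = 0.291548, so x_1* = 40/(4.25 + 10·0.291548) = 5.5823 and x_2* = 0.291548·5.5823 = 1.6275.
Expenditure on x_2: 10·1.6275 = 16.2751; share = 0.4069.

share on x_2 = 0.4069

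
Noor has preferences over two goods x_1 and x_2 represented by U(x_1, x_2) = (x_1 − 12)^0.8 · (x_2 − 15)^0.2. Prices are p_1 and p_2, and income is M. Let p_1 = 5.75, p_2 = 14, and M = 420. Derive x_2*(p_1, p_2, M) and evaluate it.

MRS = 4·(x_2−15)/(x_1−12). Tangency with p_1/p_2 gives x_2−15 = (1/4)·(p_1/p_2)·(x_1−12).
After buying the subsistence bundle (12, 15), a share 0.8 of the remaining income goes to x_1: x_1* = 12 + 0.8·(M − 12p_1 − 15p_2)/p_1.
Discretionary income = 420 − 12·5.75 − 15·14 = 141; x_2* = 15 + 0.2·141/14 = 17.0143.

x_2* = 17.0143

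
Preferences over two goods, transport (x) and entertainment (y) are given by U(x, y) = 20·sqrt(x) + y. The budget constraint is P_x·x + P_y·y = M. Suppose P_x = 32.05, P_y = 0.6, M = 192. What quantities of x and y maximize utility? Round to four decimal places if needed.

x* = 0.035, y* = 318.1279

MU_x = 10/√x, MU_y = 1. Tangency: 10/√x = P_x/P_y.
Thus x* = (10·P_y/P_x)² — independent of M — with the rest of income spent on y.
Plugging in: x* = (10·0.6/32.05)² = 0.035, y* = 318.1279.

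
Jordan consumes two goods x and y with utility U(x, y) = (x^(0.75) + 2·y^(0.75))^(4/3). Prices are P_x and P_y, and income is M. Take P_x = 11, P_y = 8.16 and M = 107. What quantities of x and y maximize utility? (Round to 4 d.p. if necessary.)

MU_x ∝ x^(-0.25), MU_y ∝ 2·y^(-0.25), so MRS = (1/2)·(y/x)^(0.25) = P_x/P_y.
Hence y/x = (2·P_x/P_y)^(1/(0.25)), i.e. raised to the 4 power.
With the ratio pinned down, the budget gives x* = M/(P_x + P_y·(y/x)) and y* = (y/x)·x*.
Numerically y/x = 52.836019, so x* = 107/(11 + 8.16·52.836019) = 0.242 and y* = 52.836019·0.242 = 12.7865.

x* = 0.242, y* = 12.7865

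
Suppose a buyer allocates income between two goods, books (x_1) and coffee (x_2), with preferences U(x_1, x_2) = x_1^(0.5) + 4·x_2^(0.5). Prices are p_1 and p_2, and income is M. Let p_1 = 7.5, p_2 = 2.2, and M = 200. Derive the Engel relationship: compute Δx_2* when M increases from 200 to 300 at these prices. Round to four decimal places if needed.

MU_x_1 ∝ x_1^(-0.5), MU_x_2 ∝ 4·x_2^(-0.5), so MRS = (1/4)·(x_2/x_1)^(0.5) = p_1/p_2.
Solve for the ratio: x_2/x_1 = [4·p_1/p_2]^(2).
With the ratio pinned down, the budget gives x_1* = M/(p_1 + p_2·(x_2/x_1)) and x_2* = (x_2/x_1)·x_1*.
Numerically x_2/x_1 = 185.950413, so x_1* = 200/(7.5 + 2.2·185.950413) = 0.4801 and x_2* = 185.950413·0.4801 = 89.2724.
At M' = 300: x_2* = 133.9086. Change: 133.9086 − 89.2724 = 44.6362.

Δx_2* = 44.6362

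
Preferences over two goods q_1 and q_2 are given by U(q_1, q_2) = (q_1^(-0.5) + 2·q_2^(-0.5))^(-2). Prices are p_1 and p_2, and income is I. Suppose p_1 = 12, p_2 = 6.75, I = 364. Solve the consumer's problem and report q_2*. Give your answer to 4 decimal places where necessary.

From the CES first-order condition, (1/2)·(q_2/q_1)^(1.5) = p_1/p_2.
Hence q_2/q_1 = (2·p_1/p_2)^(1/(1.5)), i.e. raised to the 2/3 power.
Substitute q_2 = (q_2/q_1)·q_1 into the budget: q_1* = I/(p_1 + p_2·(q_2/q_1)).
Numerically q_2/q_1 = 2.329548, so q_1* = 364/(12 + 6.75·2.329548) = 13.1292 and q_2* = 2.329548·13.1292 = 30.5851.

q_2* = 30.5851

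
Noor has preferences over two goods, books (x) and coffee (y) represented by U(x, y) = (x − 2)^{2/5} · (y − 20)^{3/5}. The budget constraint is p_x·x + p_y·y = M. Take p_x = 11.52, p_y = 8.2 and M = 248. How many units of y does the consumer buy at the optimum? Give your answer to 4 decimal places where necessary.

y* = 24.4605

Let x' = x−2, y' = y−20. MRS = (2/3)·y'/x' = p_x/p_y.
After buying the subsistence bundle (2, 20), a share 0.4 of the remaining income goes to x: x* = 2 + 0.4·(M − 2p_x − 20p_y)/p_x.
Discretionary income = 248 − 2·11.52 − 20·8.2 = 60.96; y* = 20 + 0.6·60.96/8.2 = 24.4605.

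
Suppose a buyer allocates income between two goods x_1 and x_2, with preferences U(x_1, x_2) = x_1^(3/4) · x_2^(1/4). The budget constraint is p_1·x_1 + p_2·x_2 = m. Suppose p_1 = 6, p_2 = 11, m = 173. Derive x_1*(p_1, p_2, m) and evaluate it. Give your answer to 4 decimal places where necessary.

Tangency: MRS = 3·x_2/x_1 = p_1/p_2.
So 0.75·p_2·x_2 = 0.25·p_1·x_1; combined with the budget, a share 0.75 of income goes to x_1.
Demand: x_1*(p_1,p_2,m) = 0.75·m/p_1 and x_2* = 0.25·m/p_2.
At p_1=6, p_2=11, m=173: x_1* = 0.75·173/6 = 21.625.

x_1* = 21.625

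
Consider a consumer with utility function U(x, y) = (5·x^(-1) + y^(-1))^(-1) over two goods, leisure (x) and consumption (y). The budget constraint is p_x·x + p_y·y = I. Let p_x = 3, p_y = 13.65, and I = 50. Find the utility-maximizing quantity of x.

From the CES first-order condition, 5·(y/x)^(2) = p_x/p_y.
Hence y/x = ((1/5)·p_x/p_y)^(1/(2)), i.e. raised to the 0.5 power.
Substitute y = (y/x)·x into the budget: x* = I/(p_x + p_y·(y/x)).
Numerically y/x = 0.209657, so x* = 50/(3 + 13.65·0.209657) = 8.5298.

x* = 8.5298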